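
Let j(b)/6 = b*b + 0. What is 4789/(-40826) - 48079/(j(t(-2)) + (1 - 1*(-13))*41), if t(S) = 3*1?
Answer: -982940373/12819364 ≈ -76.676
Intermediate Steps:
t(S) = 3
j(b) = 6*b² (j(b) = 6*(b*b + 0) = 6*(b² + 0) = 6*b²)
4789/(-40826) - 48079/(j(t(-2)) + (1 - 1*(-13))*41) = 4789/(-40826) - 48079/(6*3² + (1 - 1*(-13))*41) = 4789*(-1/40826) - 48079/(6*9 + (1 + 13)*41) = -4789/40826 - 48079/(54 + 14*41) = -4789/40826 - 48079/(54 + 574) = -4789/40826 - 48079/628 = -982940373/12819364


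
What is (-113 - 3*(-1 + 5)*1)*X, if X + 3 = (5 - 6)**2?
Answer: 250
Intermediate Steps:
X = -2 (X = -3 + (5 - 6)**2 = -3 + (-1)**2 = -3 + 1 = -2)
(-113 - 3*(-1 + 5)*1)*X = (-113 - 3*(-1 + 5)*1)*(-2) = (-113 - 3*4*1)*(-2) = (-113 - 12*1)*(-2) = (-113 - 12)*(-2) = -125*(-2) = 250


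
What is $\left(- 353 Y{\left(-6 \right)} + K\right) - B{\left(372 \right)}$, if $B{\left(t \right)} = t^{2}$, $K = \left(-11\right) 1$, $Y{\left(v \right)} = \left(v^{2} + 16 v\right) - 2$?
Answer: $-116509$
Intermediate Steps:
$Y{\left(v \right)} = -2 + v^{2} + 16 v$ ($Y{\left(v \right)} = \left(v^{2} + 16 v\right) - 2 = -2 + v^{2} + 16 v$)
$K = -11$
$\left(- 353 Y{\left(-6 \right)} + K\right) - B{\left(372 \right)} = \left(- 353 \left(-2 + \left(-6\right)^{2} + 16 \left(-6\right)\right) - 11\right) - 372^{2} = \left(- 353 \left(-2 + 36 - 96\right) - 11\right) - 138384 = \left(\left(-353\right) \left(-62\right) - 11\right) - 138384 = \left(21886 - 11\right) - 138384 = 21875 - 138384 = -116509$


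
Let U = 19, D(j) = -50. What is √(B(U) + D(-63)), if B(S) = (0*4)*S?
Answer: 5*I*√2 ≈ 7.0711*I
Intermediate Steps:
B(S) = 0 (B(S) = 0*S = 0)
√(B(U) + D(-63)) = √(0 - 50) = √(-50) = 5*I*√2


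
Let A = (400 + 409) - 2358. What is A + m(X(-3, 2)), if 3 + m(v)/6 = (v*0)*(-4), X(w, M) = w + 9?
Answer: -1567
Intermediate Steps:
X(w, M) = 9 + w
A = -1549 (A = 809 - 2358 = -1549)
m(v) = -18 (m(v) = -18 + 6*((v*0)*(-4)) = -18 + 6*(0*(-4)) = -18 + 6*0 = -18 + 0 = -18)
A + m(X(-3, 2)) = -1549 - 18 = -1567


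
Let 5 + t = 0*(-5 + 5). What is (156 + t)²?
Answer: 22801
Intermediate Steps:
t = -5 (t = -5 + 0*(-5 + 5) = -5 + 0*0 = -5 + 0 = -5)
(156 + t)² = (156 - 5)² = 151² = 22801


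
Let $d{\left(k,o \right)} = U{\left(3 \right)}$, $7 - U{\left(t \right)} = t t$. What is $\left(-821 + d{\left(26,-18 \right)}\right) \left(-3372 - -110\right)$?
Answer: $2684626$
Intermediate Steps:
$U{\left(t \right)} = 7 - t^{2}$ ($U{\left(t \right)} = 7 - t t = 7 - t^{2}$)
$d{\left(k,o \right)} = -2$ ($d{\left(k,o \right)} = 7 - 3^{2} = 7 - 9 = -2$)
$\left(-821 + d{\left(26,-18 \right)}\right) \left(-3372 - -110\right) = \left(-821 - 2\right) \left(-3372 - -110\right) = - 823 \left(-3372 + 110\right) = \left(-823\right) \left(-3262\right) = 2684626$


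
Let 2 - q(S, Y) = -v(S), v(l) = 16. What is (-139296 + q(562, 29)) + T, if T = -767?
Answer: -140045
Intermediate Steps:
q(S, Y) = 18 (q(S, Y) = 2 - (-1)*16 = 2 - 1*(-16) = 2 + 16 = 18)
(-139296 + q(562, 29)) + T = (-139296 + 18) - 767 = -139278 - 767 = -140045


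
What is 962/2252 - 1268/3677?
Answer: 340869/4140302 ≈ 0.082330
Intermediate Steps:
962/2252 - 1268/3677 = 962*(1/2252) - 1268*1/3677 = 481/1126 - 1268/3677 = 340869/4140302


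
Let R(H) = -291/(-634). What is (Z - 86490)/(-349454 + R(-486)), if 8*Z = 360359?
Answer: 105104837/886214180 ≈ 0.11860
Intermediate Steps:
Z = 360359/8 (Z = (⅛)*360359 = 360359/8 ≈ 45045.)
R(H) = 291/634 (R(H) = -291*(-1/634) = 291/634)
(Z - 86490)/(-349454 + R(-486)) = (360359/8 - 86490)/(-349454 + 291/634) = -331561/(8*(-221553545/634)) = -331561/8*(-634/221553545) = 105104837/886214180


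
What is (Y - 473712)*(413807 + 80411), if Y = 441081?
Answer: -16126827558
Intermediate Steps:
(Y - 473712)*(413807 + 80411) = (441081 - 473712)*(413807 + 80411) = -32631*494218 = -16126827558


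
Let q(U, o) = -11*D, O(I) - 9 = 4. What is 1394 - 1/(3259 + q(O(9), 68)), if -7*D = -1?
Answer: 31785981/22802 ≈ 1394.0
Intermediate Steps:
D = ⅐ (D = -⅐*(-1) = ⅐ ≈ 0.14286)
O(I) = 13 (O(I) = 9 + 4 = 13)
q(U, o) = -11/7 (q(U, o) = -11*⅐ = -11/7)
1394 - 1/(3259 + q(O(9), 68)) = 1394 - 1/(3259 - 11/7) = 1394 - 1/22802/7 = 1394 - 1*7/22802 = 1394 - 7/22802 = 31785981/22802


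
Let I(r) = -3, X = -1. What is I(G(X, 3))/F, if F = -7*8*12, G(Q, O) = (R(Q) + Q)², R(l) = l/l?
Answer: 1/224 ≈ 0.0044643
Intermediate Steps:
R(l) = 1
G(Q, O) = (1 + Q)²
F = -672 (F = -56*12 = -672)
I(G(X, 3))/F = -3/(-672) = -3*(-1/672) = 1/224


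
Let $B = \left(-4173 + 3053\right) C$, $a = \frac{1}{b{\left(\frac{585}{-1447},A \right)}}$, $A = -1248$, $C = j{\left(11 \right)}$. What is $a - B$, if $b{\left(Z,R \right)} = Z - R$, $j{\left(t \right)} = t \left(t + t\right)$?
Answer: $\frac{489300653287}{1805271} \approx 2.7104 \cdot 10^{5}$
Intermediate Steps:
$j{\left(t \right)} = 2 t^{2}$ ($j{\left(t \right)} = t 2 t = 2 t^{2}$)
$C = 242$ ($C = 2 \cdot 11^{2} = 2 \cdot 121 = 242$)
$a = \frac{1447}{1805271}$ ($a = \frac{1}{\frac{585}{-1447} - -1248} = \frac{1}{585 \left(- \frac{1}{1447}\right) + 1248} = \frac{1}{- \frac{585}{1447} + 1248} = \frac{1}{\frac{1805271}{1447}} = \frac{1447}{1805271} \approx 0.00080154$)
$B = -271040$ ($B = \left(-4173 + 3053\right) 242 = \left(-1120\right) 242 = -271040$)
$a - B = \frac{1447}{1805271} - -271040 = \frac{1447}{1805271} + 271040 = \frac{489300653287}{1805271}$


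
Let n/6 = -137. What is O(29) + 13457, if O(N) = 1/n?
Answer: 11061653/822 ≈ 13457.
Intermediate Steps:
n = -822 (n = 6*(-137) = -822)
O(N) = -1/822 (O(N) = 1/(-822) = -1/822)
O(29) + 13457 = -1/822 + 13457 = 11061653/822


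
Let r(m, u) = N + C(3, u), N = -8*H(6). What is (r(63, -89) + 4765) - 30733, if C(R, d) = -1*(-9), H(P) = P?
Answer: -26007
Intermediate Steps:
C(R, d) = 9
N = -48 (N = -8*6 = -48)
r(m, u) = -39 (r(m, u) = -48 + 9 = -39)
(r(63, -89) + 4765) - 30733 = (-39 + 4765) - 30733 = 4726 - 30733 = -26007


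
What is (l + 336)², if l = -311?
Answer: 625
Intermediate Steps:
(l + 336)² = (-311 + 336)² = 25² = 625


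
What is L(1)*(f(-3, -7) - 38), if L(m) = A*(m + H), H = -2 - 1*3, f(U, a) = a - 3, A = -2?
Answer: -384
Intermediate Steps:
f(U, a) = -3 + a
H = -5 (H = -2 - 3 = -5)
L(m) = 10 - 2*m (L(m) = -2*(m - 5) = -2*(-5 + m) = 10 - 2*m)
L(1)*(f(-3, -7) - 38) = (10 - 2*1)*((-3 - 7) - 38) = (10 - 2)*(-10 - 38) = 8*(-48) = -384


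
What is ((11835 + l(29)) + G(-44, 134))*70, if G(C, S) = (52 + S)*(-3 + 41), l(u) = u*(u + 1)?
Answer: 1384110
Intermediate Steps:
l(u) = u*(1 + u)
G(C, S) = 1976 + 38*S (G(C, S) = (52 + S)*38 = 1976 + 38*S)
((11835 + l(29)) + G(-44, 134))*70 = ((11835 + 29*(1 + 29)) + (1976 + 38*134))*70 = ((11835 + 29*30) + (1976 + 5092))*70 = ((11835 + 870) + 7068)*70 = (12705 + 7068)*70 = 19773*70 = 1384110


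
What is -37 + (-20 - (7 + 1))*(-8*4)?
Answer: 859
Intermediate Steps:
-37 + (-20 - (7 + 1))*(-8*4) = -37 + (-20 - 1*8)*(-32) = -37 + (-20 - 8)*(-32) = -37 - 28*(-32) = -37 + 896 = 859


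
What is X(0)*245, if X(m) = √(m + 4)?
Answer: 490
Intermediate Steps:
X(m) = √(4 + m)
X(0)*245 = √(4 + 0)*245 = √4*245 = 2*245 = 490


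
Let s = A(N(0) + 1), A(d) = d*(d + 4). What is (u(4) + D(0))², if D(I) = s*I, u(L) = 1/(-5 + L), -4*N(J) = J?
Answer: 1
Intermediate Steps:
N(J) = -J/4
A(d) = d*(4 + d)
s = 5 (s = (-¼*0 + 1)*(4 + (-¼*0 + 1)) = (0 + 1)*(4 + (0 + 1)) = 1*(4 + 1) = 1*5 = 5)
D(I) = 5*I
(u(4) + D(0))² = (1/(-5 + 4) + 5*0)² = (1/(-1) + 0)² = (-1 + 0)² = (-1)² = 1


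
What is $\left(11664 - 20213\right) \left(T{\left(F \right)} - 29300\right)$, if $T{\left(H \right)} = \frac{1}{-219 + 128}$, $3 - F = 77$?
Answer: $\frac{22794207249}{91} \approx 2.5049 \cdot 10^{8}$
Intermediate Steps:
$F = -74$ ($F = 3 - 77 = -74$)
$T{\left(H \right)} = - \frac{1}{91}$ ($T{\left(H \right)} = \frac{1}{-91} = - \frac{1}{91}$)
$\left(11664 - 20213\right) \left(T{\left(F \right)} - 29300\right) = \left(11664 - 20213\right) \left(- \frac{1}{91} - 29300\right) = \left(-8549\right) \left(- \frac{2666301}{91}\right) = \frac{22794207249}{91}$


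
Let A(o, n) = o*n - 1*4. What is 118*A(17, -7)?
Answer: -14514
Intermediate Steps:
A(o, n) = -4 + n*o (A(o, n) = n*o - 4 = -4 + n*o)
118*A(17, -7) = 118*(-4 - 7*17) = 118*(-4 - 119) = 118*(-123) = -14514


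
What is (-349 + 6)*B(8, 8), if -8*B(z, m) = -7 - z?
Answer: -5145/8 ≈ -643.13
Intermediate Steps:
B(z, m) = 7/8 + z/8 (B(z, m) = -(-7 - z)/8 = 7/8 + z/8)
(-349 + 6)*B(8, 8) = (-349 + 6)*(7/8 + (⅛)*8) = -343*(7/8 + 1) = -343*15/8 = -5145/8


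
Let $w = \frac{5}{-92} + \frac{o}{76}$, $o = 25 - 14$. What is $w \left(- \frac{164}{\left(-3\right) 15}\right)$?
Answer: $\frac{6478}{19665} \approx 0.32942$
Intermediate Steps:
$o = 11$
$w = \frac{79}{874}$ ($w = \frac{5}{-92} + \frac{11}{76} = 5 \left(- \frac{1}{92}\right) + 11 \cdot \frac{1}{76} = - \frac{5}{92} + \frac{11}{76} = \frac{79}{874} \approx 0.090389$)
$w \left(- \frac{164}{\left(-3\right) 15}\right) = \frac{79 \left(- \frac{164}{\left(-3\right) 15}\right)}{874} = \frac{79 \left(- \frac{164}{-45}\right)}{874} = \frac{79 \left(\left(-164\right) \left(- \frac{1}{45}\right)\right)}{874} = \frac{79}{874} \cdot \frac{164}{45} = \frac{6478}{19665}$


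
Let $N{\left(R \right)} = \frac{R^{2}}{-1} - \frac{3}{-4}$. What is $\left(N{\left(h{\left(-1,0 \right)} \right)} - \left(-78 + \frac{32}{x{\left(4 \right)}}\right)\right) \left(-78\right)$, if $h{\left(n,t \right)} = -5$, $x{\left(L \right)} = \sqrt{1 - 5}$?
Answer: $- \frac{8385}{2} - 1248 i \approx -4192.5 - 1248.0 i$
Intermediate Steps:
$x{\left(L \right)} = 2 i$ ($x{\left(L \right)} = \sqrt{-4} = 2 i$)
$N{\left(R \right)} = \frac{3}{4} - R^{2}$ ($N{\left(R \right)} = R^{2} \left(-1\right) - - \frac{3}{4} = - R^{2} + \frac{3}{4} = \frac{3}{4} - R^{2}$)
$\left(N{\left(h{\left(-1,0 \right)} \right)} - \left(-78 + \frac{32}{x{\left(4 \right)}}\right)\right) \left(-78\right) = \left(\left(\frac{3}{4} - \left(-5\right)^{2}\right) - \left(-78 + 32 \left(- \frac{i}{2}\right)\right)\right) \left(-78\right) = \left(\left(\frac{3}{4} - 25\right) - \left(-78 + 32 \left(- \frac{i}{2}\right)\right)\right) \left(-78\right) = \left(\left(\frac{3}{4} - 25\right) + \left(16 i + 78\right)\right) \left(-78\right) = \left(- \frac{97}{4} + \left(78 + 16 i\right)\right) \left(-78\right) = \left(\frac{215}{4} + 16 i\right) \left(-78\right) = - \frac{8385}{2} - 1248 i$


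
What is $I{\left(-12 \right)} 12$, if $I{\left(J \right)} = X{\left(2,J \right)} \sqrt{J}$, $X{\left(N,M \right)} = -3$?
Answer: $- 72 i \sqrt{3} \approx - 124.71 i$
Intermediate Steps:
$I{\left(J \right)} = - 3 \sqrt{J}$
$I{\left(-12 \right)} 12 = - 3 \sqrt{-12} \cdot 12 = - 3 \cdot 2 i \sqrt{3} \cdot 12 = - 6 i \sqrt{3} \cdot 12 = - 72 i \sqrt{3}$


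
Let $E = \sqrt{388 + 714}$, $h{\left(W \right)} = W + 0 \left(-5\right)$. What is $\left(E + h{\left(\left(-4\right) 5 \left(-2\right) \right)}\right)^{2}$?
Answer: $\left(40 + \sqrt{1102}\right)^{2} \approx 5357.7$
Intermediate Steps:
$h{\left(W \right)} = W$ ($h{\left(W \right)} = W + 0 = W$)
$E = \sqrt{1102} \approx 33.196$
$\left(E + h{\left(\left(-4\right) 5 \left(-2\right) \right)}\right)^{2} = \left(\sqrt{1102} + \left(-4\right) 5 \left(-2\right)\right)^{2} = \left(\sqrt{1102} - -40\right)^{2} = \left(\sqrt{1102} + 40\right)^{2} = \left(40 + \sqrt{1102}\right)^{2}$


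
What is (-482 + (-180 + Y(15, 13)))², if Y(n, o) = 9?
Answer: 426409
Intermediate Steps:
(-482 + (-180 + Y(15, 13)))² = (-482 + (-180 + 9))² = (-482 - 171)² = (-653)² = 426409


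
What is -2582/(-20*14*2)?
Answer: 1291/280 ≈ 4.6107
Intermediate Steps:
-2582/(-20*14*2) = -2582/((-280*2)) = -2582/(-560) = -2582*(-1/560) = 1291/280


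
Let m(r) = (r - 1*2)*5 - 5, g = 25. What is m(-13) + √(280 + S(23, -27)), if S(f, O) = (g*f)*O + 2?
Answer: -80 + I*√15243 ≈ -80.0 + 123.46*I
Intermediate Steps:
S(f, O) = 2 + 25*O*f (S(f, O) = (25*f)*O + 2 = 25*O*f + 2 = 2 + 25*O*f)
m(r) = -15 + 5*r (m(r) = (r - 2)*5 - 5 = (-2 + r)*5 - 5 = (-10 + 5*r) - 5 = -15 + 5*r)
m(-13) + √(280 + S(23, -27)) = (-15 + 5*(-13)) + √(280 + (2 + 25*(-27)*23)) = (-15 - 65) + √(280 + (2 - 15525)) = -80 + √(280 - 15523) = -80 + √(-15243) = -80 + I*√15243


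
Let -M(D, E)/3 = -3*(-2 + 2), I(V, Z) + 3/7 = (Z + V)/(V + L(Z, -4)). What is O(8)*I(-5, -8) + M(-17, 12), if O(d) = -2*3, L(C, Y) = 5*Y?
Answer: -96/175 ≈ -0.54857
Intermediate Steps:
I(V, Z) = -3/7 + (V + Z)/(-20 + V) (I(V, Z) = -3/7 + (Z + V)/(V + 5*(-4)) = -3/7 + (V + Z)/(V - 20) = -3/7 + (V + Z)/(-20 + V))
M(D, E) = 0 (M(D, E) = -(-9)*(-2 + 2) = -(-9)*0 = -3*0 = 0)
O(d) = -6
O(8)*I(-5, -8) + M(-17, 12) = -6*(60 + 4*(-5) + 7*(-8))/(7*(-20 - 5)) + 0 = -6*(60 - 20 - 56)/(7*(-25)) + 0 = -6*(-1)*(-16)/(7*25) + 0 = -6*16/175 + 0 = -96/175 + 0 = -96/175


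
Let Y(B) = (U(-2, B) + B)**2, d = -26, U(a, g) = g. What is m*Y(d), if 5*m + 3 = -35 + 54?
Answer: 43264/5 ≈ 8652.8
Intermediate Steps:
m = 16/5 (m = -3/5 + (-35 + 54)/5 = -3/5 + (1/5)*19 = -3/5 + 19/5 = 16/5 ≈ 3.2000)
Y(B) = 4*B**2 (Y(B) = (B + B)**2 = (2*B)**2 = 4*B**2)
m*Y(d) = 16*(4*(-26)**2)/5 = 16*(4*676)/5 = (16/5)*2704 = 43264/5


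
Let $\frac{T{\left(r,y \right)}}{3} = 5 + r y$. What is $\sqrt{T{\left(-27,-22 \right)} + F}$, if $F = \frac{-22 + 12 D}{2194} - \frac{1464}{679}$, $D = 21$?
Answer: $\frac{2 \sqrt{248968760952086}}{744863} \approx 42.367$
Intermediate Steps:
$F = - \frac{1527923}{744863}$ ($F = \frac{-22 + 12 \cdot 21}{2194} - \frac{1464}{679} = \left(-22 + 252\right) \frac{1}{2194} - \frac{1464}{679} = 230 \cdot \frac{1}{2194} - \frac{1464}{679} = \frac{115}{1097} - \frac{1464}{679} = - \frac{1527923}{744863} \approx -2.0513$)
$T{\left(r,y \right)} = 15 + 3 r y$ ($T{\left(r,y \right)} = 3 \left(5 + r y\right) = 15 + 3 r y$)
$\sqrt{T{\left(-27,-22 \right)} + F} = \sqrt{\left(15 + 3 \left(-27\right) \left(-22\right)\right) - \frac{1527923}{744863}} = \sqrt{\left(15 + 1782\right) - \frac{1527923}{744863}} = \sqrt{1797 - \frac{1527923}{744863}} = \sqrt{\frac{1336990888}{744863}} = \frac{2 \sqrt{248968760952086}}{744863}$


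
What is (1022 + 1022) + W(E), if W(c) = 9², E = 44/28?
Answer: 2125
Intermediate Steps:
E = 11/7 (E = 44*(1/28) = 11/7 ≈ 1.5714)
W(c) = 81
(1022 + 1022) + W(E) = (1022 + 1022) + 81 = 2044 + 81 = 2125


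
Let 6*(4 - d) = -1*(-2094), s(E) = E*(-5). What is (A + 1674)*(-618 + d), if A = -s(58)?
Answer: -1891332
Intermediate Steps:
s(E) = -5*E
d = -345 (d = 4 - (-1)*(-2094)/6 = 4 - 1/6*2094 = 4 - 349 = -345)
A = 290 (A = -(-5)*58 = -1*(-290) = 290)
(A + 1674)*(-618 + d) = (290 + 1674)*(-618 - 345) = 1964*(-963) = -1891332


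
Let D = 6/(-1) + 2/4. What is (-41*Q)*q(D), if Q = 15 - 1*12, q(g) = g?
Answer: 1353/2 ≈ 676.50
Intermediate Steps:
D = -11/2 (D = 6*(-1) + 2*(¼) = -6 + ½ = -11/2 ≈ -5.5000)
Q = 3 (Q = 15 - 12 = 3)
(-41*Q)*q(D) = -41*3*(-11/2) = -123*(-11/2) = 1353/2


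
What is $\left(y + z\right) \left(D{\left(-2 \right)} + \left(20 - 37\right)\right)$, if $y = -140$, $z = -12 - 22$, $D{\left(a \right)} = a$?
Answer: $3306$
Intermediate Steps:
$z = -34$
$\left(y + z\right) \left(D{\left(-2 \right)} + \left(20 - 37\right)\right) = \left(-140 - 34\right) \left(-2 + \left(20 - 37\right)\right) = - 174 \left(-2 - 17\right) = \left(-174\right) \left(-19\right) = 3306$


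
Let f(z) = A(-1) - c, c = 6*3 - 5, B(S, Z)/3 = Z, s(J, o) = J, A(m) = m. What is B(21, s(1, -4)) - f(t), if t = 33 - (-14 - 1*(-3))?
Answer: 17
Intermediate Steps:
B(S, Z) = 3*Z
c = 13 (c = 18 - 5 = 13)
t = 44 (t = 33 - (-14 + 3) = 33 - 1*(-11) = 33 + 11 = 44)
f(z) = -14 (f(z) = -1 - 1*13 = -1 - 13 = -14)
B(21, s(1, -4)) - f(t) = 3*1 - 1*(-14) = 3 + 14 = 17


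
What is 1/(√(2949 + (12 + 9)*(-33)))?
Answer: √141/564 ≈ 0.021054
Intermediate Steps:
1/(√(2949 + (12 + 9)*(-33))) = 1/(√(2949 + 21*(-33))) = 1/(√(2949 - 693)) = 1/(√2256) = 1/(4*√141) = √141/564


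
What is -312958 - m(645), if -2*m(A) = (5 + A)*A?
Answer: -103333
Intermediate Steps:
m(A) = -A*(5 + A)/2 (m(A) = -(5 + A)*A/2 = -A*(5 + A)/2)
-312958 - m(645) = -312958 - (-1)*645*(5 + 645)/2 = -312958 - (-1)*645*650/2 = -312958 - 1*(-209625) = -312958 + 209625 = -103333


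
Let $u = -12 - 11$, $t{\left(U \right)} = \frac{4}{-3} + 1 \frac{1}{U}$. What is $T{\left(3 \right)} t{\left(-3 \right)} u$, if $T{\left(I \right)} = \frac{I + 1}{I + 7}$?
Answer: $\frac{46}{3} \approx 15.333$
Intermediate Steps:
$T{\left(I \right)} = \frac{1 + I}{7 + I}$
$t{\left(U \right)} = - \frac{4}{3} + \frac{1}{U}$ ($t{\left(U \right)} = 4 \left(- \frac{1}{3}\right) + \frac{1}{U} = - \frac{4}{3} + \frac{1}{U}$)
$u = -23$
$T{\left(3 \right)} t{\left(-3 \right)} u = \frac{1 + 3}{7 + 3} \left(- \frac{4}{3} + \frac{1}{-3}\right) \left(-23\right) = \frac{1}{10} \cdot 4 \left(- \frac{4}{3} - \frac{1}{3}\right) \left(-23\right) = \frac{1}{10} \cdot 4 \left(- \frac{5}{3}\right) \left(-23\right) = \frac{2}{5} \left(- \frac{5}{3}\right) \left(-23\right) = \left(- \frac{2}{3}\right) \left(-23\right) = \frac{46}{3}$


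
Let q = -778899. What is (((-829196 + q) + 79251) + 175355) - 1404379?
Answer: -2757868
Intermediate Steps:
(((-829196 + q) + 79251) + 175355) - 1404379 = (((-829196 - 778899) + 79251) + 175355) - 1404379 = ((-1608095 + 79251) + 175355) - 1404379 = (-1528844 + 175355) - 1404379 = -1353489 - 1404379 = -2757868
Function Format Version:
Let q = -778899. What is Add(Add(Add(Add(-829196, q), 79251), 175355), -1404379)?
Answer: -2757868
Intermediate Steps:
Add(Add(Add(Add(-829196, q), 79251), 175355), -1404379) = Add(Add(Add(Add(-829196, -778899), 79251), 175355), -1404379) = Add(Add(Add(-1608095, 79251), 175355), -1404379) = Add(Add(-1528844, 175355), -1404379) = Add(-1353489, -1404379) = -2757868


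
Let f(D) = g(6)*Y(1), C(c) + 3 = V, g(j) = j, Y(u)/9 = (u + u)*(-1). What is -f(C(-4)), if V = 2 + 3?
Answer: 108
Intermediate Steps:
V = 5
Y(u) = -18*u (Y(u) = 9*((u + u)*(-1)) = 9*((2*u)*(-1)) = 9*(-2*u) = -18*u)
C(c) = 2 (C(c) = -3 + 5 = 2)
f(D) = -108 (f(D) = 6*(-18*1) = 6*(-18) = -108)
-f(C(-4)) = -1*(-108) = 108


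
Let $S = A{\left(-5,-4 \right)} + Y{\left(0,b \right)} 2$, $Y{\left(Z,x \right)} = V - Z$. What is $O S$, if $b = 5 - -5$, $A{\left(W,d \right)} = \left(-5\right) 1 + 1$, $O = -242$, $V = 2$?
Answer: $0$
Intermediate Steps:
$A{\left(W,d \right)} = -4$ ($A{\left(W,d \right)} = -5 + 1 = -4$)
$b = 10$ ($b = 5 + 5 = 10$)
$Y{\left(Z,x \right)} = 2 - Z$
$S = 0$ ($S = -4 + \left(2 - 0\right) 2 = -4 + \left(2 + 0\right) 2 = -4 + 2 \cdot 2 = -4 + 4 = 0$)
$O S = \left(-242\right) 0 = 0$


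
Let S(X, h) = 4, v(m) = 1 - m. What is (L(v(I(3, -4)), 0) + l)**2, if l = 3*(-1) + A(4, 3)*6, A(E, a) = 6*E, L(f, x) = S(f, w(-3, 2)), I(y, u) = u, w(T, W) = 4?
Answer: 21025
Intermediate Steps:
L(f, x) = 4
l = 141 (l = 3*(-1) + (6*4)*6 = -3 + 24*6 = -3 + 144 = 141)
(L(v(I(3, -4)), 0) + l)**2 = (4 + 141)**2 = 145**2 = 21025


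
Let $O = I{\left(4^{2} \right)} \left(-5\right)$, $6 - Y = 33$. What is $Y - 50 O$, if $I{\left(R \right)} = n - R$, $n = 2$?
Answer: $-3527$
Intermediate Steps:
$Y = -27$ ($Y = 6 - 33 = -27$)
$I{\left(R \right)} = 2 - R$
$O = 70$ ($O = \left(2 - 4^{2}\right) \left(-5\right) = \left(2 - 16\right) \left(-5\right) = \left(-14\right) \left(-5\right) = 70$)
$Y - 50 O = -27 - 3500 = -3527$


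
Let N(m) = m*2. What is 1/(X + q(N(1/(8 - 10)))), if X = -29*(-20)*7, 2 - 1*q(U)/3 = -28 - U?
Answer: 1/4147 ≈ 0.00024114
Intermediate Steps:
N(m) = 2*m
q(U) = 90 + 3*U (q(U) = 6 - 3*(-28 - U) = 6 + (84 + 3*U) = 90 + 3*U)
X = 4060 (X = 580*7 = 4060)
1/(X + q(N(1/(8 - 10)))) = 1/(4060 + (90 + 3*(2/(8 - 10)))) = 1/(4060 + (90 + 3*(2/(-2)))) = 1/(4060 + (90 + 3*(2*(-½)))) = 1/(4060 + (90 + 3*(-1))) = 1/(4060 + (90 - 3)) = 1/(4060 + 87) = 1/4147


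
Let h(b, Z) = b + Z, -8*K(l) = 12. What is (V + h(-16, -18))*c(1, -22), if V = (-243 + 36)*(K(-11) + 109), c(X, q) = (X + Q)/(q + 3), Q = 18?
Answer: 44573/2 ≈ 22287.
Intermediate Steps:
K(l) = -3/2 (K(l) = -⅛*12 = -3/2)
c(X, q) = (18 + X)/(3 + q) (c(X, q) = (X + 18)/(q + 3) = (18 + X)/(3 + q))
h(b, Z) = Z + b
V = -44505/2 (V = (-243 + 36)*(-3/2 + 109) = -207*215/2 = -44505/2 ≈ -22253.)
(V + h(-16, -18))*c(1, -22) = (-44505/2 + (-18 - 16))*((18 + 1)/(3 - 22)) = (-44505/2 - 34)*(19/(-19)) = -(-44573)*19/38 = -44573/2*(-1) = 44573/2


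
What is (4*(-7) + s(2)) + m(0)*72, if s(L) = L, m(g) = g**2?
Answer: -26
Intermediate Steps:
(4*(-7) + s(2)) + m(0)*72 = (4*(-7) + 2) + 0**2*72 = (-28 + 2) + 0*72 = -26 + 0 = -26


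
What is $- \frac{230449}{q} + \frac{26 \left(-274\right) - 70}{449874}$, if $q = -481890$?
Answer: $\frac{5567016487}{12043876770} \approx 0.46223$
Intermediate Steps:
$- \frac{230449}{q} + \frac{26 \left(-274\right) - 70}{449874} = - \frac{230449}{-481890} + \frac{26 \left(-274\right) - 70}{449874} = \left(-230449\right) \left(- \frac{1}{481890}\right) + \left(-7124 - 70\right) \frac{1}{449874} = \frac{230449}{481890} - \frac{1199}{74979} = \frac{5567016487}{12043876770}$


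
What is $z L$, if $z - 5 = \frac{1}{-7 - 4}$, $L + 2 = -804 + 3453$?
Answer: $\frac{142938}{11} \approx 12994.0$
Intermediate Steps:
$L = 2647$ ($L = -2 + \left(-804 + 3453\right) = -2 + 2649 = 2647$)
$z = \frac{54}{11}$ ($z = 5 + \frac{1}{-7 - 4} = 5 + \frac{1}{-11} = 5 - \frac{1}{11} = \frac{54}{11} \approx 4.9091$)
$z L = \frac{54}{11} \cdot 2647 = \frac{142938}{11}$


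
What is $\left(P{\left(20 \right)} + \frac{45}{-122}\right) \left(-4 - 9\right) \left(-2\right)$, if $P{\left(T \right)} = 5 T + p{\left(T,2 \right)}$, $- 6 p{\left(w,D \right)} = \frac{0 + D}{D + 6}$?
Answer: $\frac{1895387}{732} \approx 2589.3$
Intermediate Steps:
$p{\left(w,D \right)} = - \frac{D}{6 \left(6 + D\right)}$ ($p{\left(w,D \right)} = - \frac{\left(0 + D\right) \frac{1}{D + 6}}{6} = - \frac{D \frac{1}{6 + D}}{6} = - \frac{D}{6 \left(6 + D\right)}$)
$P{\left(T \right)} = - \frac{1}{24} + 5 T$ ($P{\left(T \right)} = 5 T - \frac{2}{36 + 6 \cdot 2} = 5 T - \frac{2}{36 + 12} = 5 T - \frac{2}{48} = 5 T - 2 \cdot \frac{1}{48} = 5 T - \frac{1}{24} = - \frac{1}{24} + 5 T$)
$\left(P{\left(20 \right)} + \frac{45}{-122}\right) \left(-4 - 9\right) \left(-2\right) = \left(\left(- \frac{1}{24} + 5 \cdot 20\right) + \frac{45}{-122}\right) \left(-4 - 9\right) \left(-2\right) = \left(\left(- \frac{1}{24} + 100\right) + 45 \left(- \frac{1}{122}\right)\right) \left(\left(-13\right) \left(-2\right)\right) = \left(\frac{2399}{24} - \frac{45}{122}\right) 26 = \frac{145799}{1464} \cdot 26 = \frac{1895387}{732}$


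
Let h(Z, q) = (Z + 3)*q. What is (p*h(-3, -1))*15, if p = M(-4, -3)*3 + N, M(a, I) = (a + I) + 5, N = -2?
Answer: 0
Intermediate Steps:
h(Z, q) = q*(3 + Z) (h(Z, q) = (3 + Z)*q = q*(3 + Z))
M(a, I) = 5 + I + a (M(a, I) = (I + a) + 5 = 5 + I + a)
p = -8 (p = (5 - 3 - 4)*3 - 2 = -2*3 - 2 = -6 - 2 = -8)
(p*h(-3, -1))*15 = -(-8)*(3 - 3)*15 = -(-8)*0*15 = -8*0*15 = 0*15 = 0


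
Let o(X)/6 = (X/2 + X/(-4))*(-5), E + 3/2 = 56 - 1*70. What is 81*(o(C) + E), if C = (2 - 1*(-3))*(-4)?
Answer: 21789/2 ≈ 10895.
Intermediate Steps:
E = -31/2 (E = -3/2 + (56 - 1*70) = -3/2 + (56 - 70) = -3/2 - 14 = -31/2 ≈ -15.500)
C = -20 (C = (2 + 3)*(-4) = 5*(-4) = -20)
o(X) = -15*X/2 (o(X) = 6*((X/2 + X/(-4))*(-5)) = 6*((X*(½) + X*(-¼))*(-5)) = 6*((X/2 - X/4)*(-5)) = 6*((X/4)*(-5)) = 6*(-5*X/4) = -15*X/2)
81*(o(C) + E) = 81*(-15/2*(-20) - 31/2) = 81*(150 - 31/2) = 81*(269/2) = 21789/2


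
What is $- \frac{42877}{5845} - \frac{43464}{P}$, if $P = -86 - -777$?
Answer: $- \frac{283675087}{4038895} \approx -70.236$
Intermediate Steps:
$P = 691$ ($P = -86 + 777 = 691$)
$- \frac{42877}{5845} - \frac{43464}{P} = - \frac{42877}{5845} - \frac{43464}{691} = - \frac{283675087}{4038895}$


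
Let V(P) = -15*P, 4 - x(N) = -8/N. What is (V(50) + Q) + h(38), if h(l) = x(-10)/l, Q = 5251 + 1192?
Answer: 540843/95 ≈ 5693.1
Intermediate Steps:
x(N) = 4 + 8/N (x(N) = 4 - (-8)/N = 4 + 8/N)
Q = 6443
h(l) = 16/(5*l) (h(l) = (4 + 8/(-10))/l = (4 + 8*(-1/10))/l = (4 - 4/5)/l = 16/(5*l))
(V(50) + Q) + h(38) = (-15*50 + 6443) + (16/5)/38 = (-750 + 6443) + (16/5)*(1/38) = 5693 + 8/95 = 540843/95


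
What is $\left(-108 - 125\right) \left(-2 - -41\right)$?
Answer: $-9087$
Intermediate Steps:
$\left(-108 - 125\right) \left(-2 - -41\right) = - 233 \left(-2 + 41\right) = \left(-233\right) 39 = -9087$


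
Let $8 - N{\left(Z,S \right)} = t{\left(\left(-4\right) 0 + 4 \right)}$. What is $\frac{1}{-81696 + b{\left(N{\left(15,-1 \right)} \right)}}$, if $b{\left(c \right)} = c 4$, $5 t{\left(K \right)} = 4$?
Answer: $- \frac{5}{408336} \approx -1.2245 \cdot 10^{-5}$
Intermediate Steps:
$t{\left(K \right)} = \frac{4}{5}$ ($t{\left(K \right)} = \frac{1}{5} \cdot 4 = \frac{4}{5}$)
$N{\left(Z,S \right)} = \frac{36}{5}$ ($N{\left(Z,S \right)} = 8 - \frac{4}{5} = \frac{36}{5}$)
$b{\left(c \right)} = 4 c$
$\frac{1}{-81696 + b{\left(N{\left(15,-1 \right)} \right)}} = \frac{1}{-81696 + 4 \cdot \frac{36}{5}} = \frac{1}{-81696 + \frac{144}{5}} = \frac{1}{- \frac{408336}{5}} = - \frac{5}{408336}$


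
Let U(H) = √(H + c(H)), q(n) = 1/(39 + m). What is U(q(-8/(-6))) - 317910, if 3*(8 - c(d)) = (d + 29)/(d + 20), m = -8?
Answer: -317910 + √34539859/2139 ≈ -3.1791e+5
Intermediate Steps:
c(d) = 8 - (29 + d)/(3*(20 + d)) (c(d) = 8 - (d + 29)/(3*(d + 20)) = 8 - (29 + d)/(3*(20 + d)))
q(n) = 1/31 (q(n) = 1/(39 - 8) = 1/31)
U(H) = √(H + (451 + 23*H)/(3*(20 + H)))
U(q(-8/(-6))) - 317910 = √3*√((451 + 3*(1/31)² + 83*(1/31))/(20 + 1/31))/3 - 317910 = √3*√((451 + 3*(1/961) + 83/31)/(621/31))/3 - 317910 = √3*√(31*(451 + 3/961 + 83/31)/621)/3 - 317910 = √3*√((31/621)*(435987/961))/3 - 317910 = √3*√(48443/2139)/3 - 317910 = √3*(√103619577/2139)/3 - 317910 = √34539859/2139 - 317910 = -317910 + √34539859/2139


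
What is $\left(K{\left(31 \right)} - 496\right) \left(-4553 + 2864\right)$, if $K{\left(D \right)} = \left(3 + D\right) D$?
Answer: $-942462$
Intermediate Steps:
$K{\left(D \right)} = D \left(3 + D\right)$
$\left(K{\left(31 \right)} - 496\right) \left(-4553 + 2864\right) = \left(31 \left(3 + 31\right) - 496\right) \left(-4553 + 2864\right) = \left(31 \cdot 34 - 496\right) \left(-1689\right) = \left(1054 - 496\right) \left(-1689\right) = 558 \left(-1689\right) = -942462$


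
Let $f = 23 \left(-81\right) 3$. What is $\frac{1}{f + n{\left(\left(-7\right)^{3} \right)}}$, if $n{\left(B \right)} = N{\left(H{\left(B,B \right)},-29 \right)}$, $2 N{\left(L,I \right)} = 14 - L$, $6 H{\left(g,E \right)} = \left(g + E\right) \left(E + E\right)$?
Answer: $- \frac{3}{134395} \approx -2.2322 \cdot 10^{-5}$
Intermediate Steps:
$H{\left(g,E \right)} = \frac{E \left(E + g\right)}{3}$ ($H{\left(g,E \right)} = \frac{\left(g + E\right) \left(E + E\right)}{6} = \frac{\left(E + g\right) 2 E}{6} = \frac{2 E \left(E + g\right)}{6} = \frac{E \left(E + g\right)}{3}$)
$N{\left(L,I \right)} = 7 - \frac{L}{2}$ ($N{\left(L,I \right)} = \frac{14 - L}{2} = 7 - \frac{L}{2}$)
$n{\left(B \right)} = 7 - \frac{B^{2}}{3}$ ($n{\left(B \right)} = 7 - \frac{\frac{1}{3} B \left(B + B\right)}{2} = 7 - \frac{\frac{1}{3} B 2 B}{2} = 7 - \frac{\frac{2}{3} B^{2}}{2} = 7 - \frac{B^{2}}{3}$)
$f = -5589$ ($f = \left(-1863\right) 3 = -5589$)
$\frac{1}{f + n{\left(\left(-7\right)^{3} \right)}} = \frac{1}{-5589 + \left(7 - \frac{\left(\left(-7\right)^{3}\right)^{2}}{3}\right)} = \frac{1}{-5589 + \left(7 - \frac{\left(-343\right)^{2}}{3}\right)} = \frac{1}{-5589 + \left(7 - \frac{117649}{3}\right)} = \frac{1}{-5589 - \frac{117628}{3}} = \frac{1}{- \frac{134395}{3}} = - \frac{3}{134395}$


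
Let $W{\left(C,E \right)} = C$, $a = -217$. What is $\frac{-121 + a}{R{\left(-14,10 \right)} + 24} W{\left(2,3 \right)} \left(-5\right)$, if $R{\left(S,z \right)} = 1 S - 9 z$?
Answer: $- \frac{169}{4} \approx -42.25$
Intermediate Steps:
$R{\left(S,z \right)} = S - 9 z$
$\frac{-121 + a}{R{\left(-14,10 \right)} + 24} W{\left(2,3 \right)} \left(-5\right) = \frac{-121 - 217}{\left(-14 - 90\right) + 24} \cdot 2 \left(-5\right) = - \frac{338}{\left(-14 - 90\right) + 24} \left(-10\right) = - \frac{338}{-104 + 24} \left(-10\right) = - \frac{338}{-80} \left(-10\right) = \left(-338\right) \left(- \frac{1}{80}\right) \left(-10\right) = \frac{169}{40} \left(-10\right) = - \frac{169}{4}$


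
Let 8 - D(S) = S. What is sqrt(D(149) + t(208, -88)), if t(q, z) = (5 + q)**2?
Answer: 2*sqrt(11307) ≈ 212.67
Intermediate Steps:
D(S) = 8 - S
sqrt(D(149) + t(208, -88)) = sqrt((8 - 1*149) + (5 + 208)**2) = sqrt((8 - 149) + 213**2) = sqrt(-141 + 45369) = sqrt(45228) = 2*sqrt(11307)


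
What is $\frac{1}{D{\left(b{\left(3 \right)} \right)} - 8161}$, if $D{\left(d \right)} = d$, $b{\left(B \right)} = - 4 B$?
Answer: $- \frac{1}{8173} \approx -0.00012235$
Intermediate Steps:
$\frac{1}{D{\left(b{\left(3 \right)} \right)} - 8161} = \frac{1}{\left(-4\right) 3 - 8161} = \frac{1}{-12 - 8161} = \frac{1}{-8173} = - \frac{1}{8173}$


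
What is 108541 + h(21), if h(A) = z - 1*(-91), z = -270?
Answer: 108362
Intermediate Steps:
h(A) = -179 (h(A) = -270 - 1*(-91) = -270 + 91 = -179)
108541 + h(21) = 108541 - 179 = 108362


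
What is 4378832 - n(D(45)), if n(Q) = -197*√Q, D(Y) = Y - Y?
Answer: 4378832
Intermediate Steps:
D(Y) = 0
4378832 - n(D(45)) = 4378832 - (-197)*√0 = 4378832 - (-197)*0 = 4378832 - 1*0 = 4378832 + 0 = 4378832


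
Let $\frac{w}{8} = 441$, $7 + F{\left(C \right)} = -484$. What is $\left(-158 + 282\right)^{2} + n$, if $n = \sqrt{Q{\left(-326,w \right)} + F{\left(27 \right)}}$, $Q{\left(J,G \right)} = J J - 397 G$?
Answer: $15376 + i \sqrt{1294831} \approx 15376.0 + 1137.9 i$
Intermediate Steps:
$F{\left(C \right)} = -491$ ($F{\left(C \right)} = -7 - 484 = -491$)
$w = 3528$ ($w = 8 \cdot 441 = 3528$)
$Q{\left(J,G \right)} = J^{2} - 397 G$
$n = i \sqrt{1294831}$ ($n = \sqrt{\left(\left(-326\right)^{2} - 1400616\right) - 491} = \sqrt{\left(106276 - 1400616\right) - 491} = \sqrt{-1294340 - 491} = \sqrt{-1294831} = i \sqrt{1294831} \approx 1137.9 i$)
$\left(-158 + 282\right)^{2} + n = \left(-158 + 282\right)^{2} + i \sqrt{1294831} = 124^{2} + i \sqrt{1294831} = 15376 + i \sqrt{1294831}$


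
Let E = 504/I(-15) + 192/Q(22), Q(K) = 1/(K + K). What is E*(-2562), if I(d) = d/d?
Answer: -22935024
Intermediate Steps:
Q(K) = 1/(2*K)
I(d) = 1
E = 8952 (E = 504/1 + 192/(((½)/22)) = 504*1 + 192/(((½)*(1/22))) = 504 + 192/(1/44) = 504 + 192*44 = 504 + 8448 = 8952)
E*(-2562) = 8952*(-2562) = -22935024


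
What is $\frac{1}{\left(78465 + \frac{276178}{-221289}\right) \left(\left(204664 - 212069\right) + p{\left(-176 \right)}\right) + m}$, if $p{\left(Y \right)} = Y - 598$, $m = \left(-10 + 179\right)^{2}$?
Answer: $- \frac{221289}{142007007992924} \approx -1.5583 \cdot 10^{-9}$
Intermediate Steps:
$m = 28561$ ($m = 169^{2} = 28561$)
$p{\left(Y \right)} = -598 + Y$
$\frac{1}{\left(78465 + \frac{276178}{-221289}\right) \left(\left(204664 - 212069\right) + p{\left(-176 \right)}\right) + m} = \frac{1}{\left(78465 + \frac{276178}{-221289}\right) \left(\left(204664 - 212069\right) - 774\right) + 28561} = \frac{1}{\left(78465 + 276178 \left(- \frac{1}{221289}\right)\right) \left(-7405 - 774\right) + 28561} = \frac{1}{\left(78465 - \frac{276178}{221289}\right) \left(-8179\right) + 28561} = \frac{1}{\frac{17363165207}{221289} \left(-8179\right) + 28561} = \frac{1}{- \frac{142013328228053}{221289} + 28561} = \frac{1}{- \frac{142007007992924}{221289}} = - \frac{221289}{142007007992924}$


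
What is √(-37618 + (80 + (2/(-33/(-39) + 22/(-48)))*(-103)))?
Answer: I*√4606370/11 ≈ 195.11*I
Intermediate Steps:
√(-37618 + (80 + (2/(-33/(-39) + 22/(-48)))*(-103))) = √(-37618 + (80 + (2/(-33*(-1/39) + 22*(-1/48)))*(-103))) = √(-37618 + (80 + (2/(11/13 - 11/24))*(-103))) = √(-37618 + (80 + (2/(121/312))*(-103))) = √(-37618 + (80 + (2*(312/121))*(-103))) = √(-37618 + (80 + (624/121)*(-103))) = √(-37618 + (80 - 64272/121)) = √(-37618 - 54592/121) = √(-4606370/121) = I*√4606370/11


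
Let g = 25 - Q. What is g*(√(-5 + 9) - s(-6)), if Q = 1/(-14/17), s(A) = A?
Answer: 1468/7 ≈ 209.71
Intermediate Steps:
Q = -17/14 (Q = 1/(-14*1/17) = 1/(-14/17) = -17/14 ≈ -1.2143)
g = 367/14 (g = 25 - 1*(-17/14) = 25 + 17/14 = 367/14 ≈ 26.214)
g*(√(-5 + 9) - s(-6)) = 367*(√(-5 + 9) - 1*(-6))/14 = 367*(√4 + 6)/14 = 367*(2 + 6)/14 = (367/14)*8 = 1468/7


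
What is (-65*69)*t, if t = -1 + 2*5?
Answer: -40365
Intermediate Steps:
t = 9 (t = -1 + 10 = 9)
(-65*69)*t = -65*69*9 = -4485*9 = -40365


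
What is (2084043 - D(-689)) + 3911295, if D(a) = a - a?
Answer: 5995338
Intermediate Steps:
D(a) = 0
(2084043 - D(-689)) + 3911295 = (2084043 - 1*0) + 3911295 = (2084043 + 0) + 3911295 = 2084043 + 3911295 = 5995338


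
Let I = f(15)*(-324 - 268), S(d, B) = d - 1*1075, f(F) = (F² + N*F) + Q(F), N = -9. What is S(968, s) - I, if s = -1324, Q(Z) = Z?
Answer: 62053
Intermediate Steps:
f(F) = F² - 8*F (f(F) = (F² - 9*F) + F = F² - 8*F)
S(d, B) = -1075 + d (S(d, B) = d - 1075 = -1075 + d)
I = -62160 (I = (15*(-8 + 15))*(-324 - 268) = (15*7)*(-592) = 105*(-592) = -62160)
S(968, s) - I = (-1075 + 968) - 1*(-62160) = -107 + 62160 = 62053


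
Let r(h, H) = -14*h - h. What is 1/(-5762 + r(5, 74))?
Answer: -1/5837 ≈ -0.00017132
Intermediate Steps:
r(h, H) = -15*h
1/(-5762 + r(5, 74)) = 1/(-5762 - 15*5) = 1/(-5762 - 75) = 1/(-5837) = -1/5837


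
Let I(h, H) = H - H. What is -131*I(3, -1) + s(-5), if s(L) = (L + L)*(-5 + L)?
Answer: 100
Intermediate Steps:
s(L) = 2*L*(-5 + L) (s(L) = (2*L)*(-5 + L) = 2*L*(-5 + L))
I(h, H) = 0
-131*I(3, -1) + s(-5) = -131*0 + 2*(-5)*(-5 - 5) = 0 + 2*(-5)*(-10) = 0 + 100 = 100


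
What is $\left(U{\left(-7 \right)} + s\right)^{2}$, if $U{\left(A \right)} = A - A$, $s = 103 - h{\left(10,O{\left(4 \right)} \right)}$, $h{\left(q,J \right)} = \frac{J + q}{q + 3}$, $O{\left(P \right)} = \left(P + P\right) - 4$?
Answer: $\frac{1755625}{169} \approx 10388.0$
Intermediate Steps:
$O{\left(P \right)} = -4 + 2 P$ ($O{\left(P \right)} = 2 P - 4 = -4 + 2 P$)
$h{\left(q,J \right)} = \frac{J + q}{3 + q}$
$s = \frac{1325}{13}$ ($s = 103 - \frac{\left(-4 + 2 \cdot 4\right) + 10}{3 + 10} = 103 - \frac{\left(-4 + 8\right) + 10}{13} = 103 - \frac{4 + 10}{13} = 103 - \frac{1}{13} \cdot 14 = 103 - \frac{14}{13} = \frac{1325}{13} \approx 101.92$)
$U{\left(A \right)} = 0$
$\left(U{\left(-7 \right)} + s\right)^{2} = \left(0 + \frac{1325}{13}\right)^{2} = \left(\frac{1325}{13}\right)^{2} = \frac{1755625}{169}$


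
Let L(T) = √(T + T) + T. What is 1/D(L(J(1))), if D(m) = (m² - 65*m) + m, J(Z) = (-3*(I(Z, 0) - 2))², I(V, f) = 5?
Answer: 19/10033 - 98*√2/90297 ≈ 0.00035889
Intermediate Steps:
J(Z) = 81 (J(Z) = (-3*(5 - 2))² = (-3*3)² = (-9)² = 81)
L(T) = T + √2*√T (L(T) = √(2*T) + T = √2*√T + T = T + √2*√T)
D(m) = m² - 64*m
1/D(L(J(1))) = 1/((81 + √2*√81)*(-64 + (81 + √2*√81))) = 1/((81 + √2*9)*(-64 + (81 + √2*9))) = 1/((81 + 9*√2)*(-64 + (81 + 9*√2))) = 1/((81 + 9*√2)*(17 + 9*√2)) = 1/((17 + 9*√2)*(81 + 9*√2))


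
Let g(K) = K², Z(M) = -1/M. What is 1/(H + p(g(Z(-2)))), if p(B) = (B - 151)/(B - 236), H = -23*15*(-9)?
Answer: 943/2928618 ≈ 0.00032200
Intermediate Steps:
H = 3105 (H = -345*(-9) = 3105)
p(B) = (-151 + B)/(-236 + B)
1/(H + p(g(Z(-2)))) = 1/(3105 + (-151 + (-1/(-2))²)/(-236 + (-1/(-2))²)) = 1/(3105 + (-151 + (-1*(-½))²)/(-236 + (-1*(-½))²)) = 1/(3105 + (-151 + (½)²)/(-236 + (½)²)) = 1/(3105 + (-151 + ¼)/(-236 + ¼)) = 1/(3105 - 603/4/(-943/4)) = 1/(3105 - 4/943*(-603/4)) = 1/(3105 + 603/943) = 1/(2928618/943) = 943/2928618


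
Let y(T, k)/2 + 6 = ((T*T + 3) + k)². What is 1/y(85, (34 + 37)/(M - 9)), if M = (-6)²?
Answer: 729/76227154310 ≈ 9.5635e-9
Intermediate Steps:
M = 36
y(T, k) = -12 + 2*(3 + k + T²)² (y(T, k) = -12 + 2*((T*T + 3) + k)² = -12 + 2*((T² + 3) + k)² = -12 + 2*((3 + T²) + k)² = -12 + 2*(3 + k + T²)²)
1/y(85, (34 + 37)/(M - 9)) = 1/(-12 + 2*(3 + (34 + 37)/(36 - 9) + 85²)²) = 1/(-12 + 2*(3 + 71/27 + 7225)²) = 1/(-12 + 2*(195227/27)²) = 1/(-12 + 2*(38113581529/729)) = 1/(-12 + 76227163058/729) = 1/(76227154310/729) = 729/76227154310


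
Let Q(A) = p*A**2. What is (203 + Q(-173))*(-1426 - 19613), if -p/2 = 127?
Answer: 159933491757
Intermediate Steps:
p = -254 (p = -2*127 = -254)
Q(A) = -254*A**2
(203 + Q(-173))*(-1426 - 19613) = (203 - 254*(-173)**2)*(-1426 - 19613) = (203 - 254*29929)*(-21039) = (203 - 7601966)*(-21039) = -7601763*(-21039) = 159933491757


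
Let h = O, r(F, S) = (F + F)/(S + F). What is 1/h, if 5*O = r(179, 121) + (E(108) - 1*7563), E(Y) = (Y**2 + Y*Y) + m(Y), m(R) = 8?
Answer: 750/2366129 ≈ 0.00031697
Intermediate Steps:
r(F, S) = 2*F/(F + S) (r(F, S) = (2*F)/(F + S) = 2*F/(F + S))
E(Y) = 8 + 2*Y**2 (E(Y) = (Y**2 + Y*Y) + 8 = (Y**2 + Y**2) + 8 = 2*Y**2 + 8 = 8 + 2*Y**2)
O = 2366129/750 (O = (2*179/(179 + 121) + ((8 + 2*108**2) - 1*7563))/5 = (2*179/300 + ((8 + 2*11664) - 7563))/5 = (2*179*(1/300) + ((8 + 23328) - 7563))/5 = (179/150 + (23336 - 7563))/5 = (179/150 + 15773)/5 = (1/5)*(2366129/150) = 2366129/750 ≈ 3154.8)
h = 2366129/750 ≈ 3154.8
1/h = 1/(2366129/750) = 750/2366129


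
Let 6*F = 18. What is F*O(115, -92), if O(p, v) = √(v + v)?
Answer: 6*I*√46 ≈ 40.694*I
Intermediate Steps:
F = 3 (F = (⅙)*18 = 3)
O(p, v) = √2*√v (O(p, v) = √(2*v) = √2*√v)
F*O(115, -92) = 3*(√2*√(-92)) = 3*(√2*(2*I*√23)) = 3*(2*I*√46) = 6*I*√46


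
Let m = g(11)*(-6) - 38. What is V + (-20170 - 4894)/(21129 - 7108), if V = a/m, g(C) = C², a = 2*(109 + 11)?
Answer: -5628484/2678011 ≈ -2.1017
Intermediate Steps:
a = 240 (a = 2*120 = 240)
m = -764 (m = 11²*(-6) - 38 = 121*(-6) - 38 = -726 - 38 = -764)
V = -60/191 (V = 240/(-764) = 240*(-1/764) = -60/191 ≈ -0.31414)
V + (-20170 - 4894)/(21129 - 7108) = -60/191 + (-20170 - 4894)/(21129 - 7108) = -60/191 - 25064/14021 = -5628484/2678011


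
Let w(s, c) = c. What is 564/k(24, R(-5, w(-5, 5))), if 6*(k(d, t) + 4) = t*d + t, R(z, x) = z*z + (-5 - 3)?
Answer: 3384/401 ≈ 8.4389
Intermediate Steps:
R(z, x) = -8 + z**2 (R(z, x) = z**2 - 8 = -8 + z**2)
k(d, t) = -4 + t/6 + d*t/6 (k(d, t) = -4 + (t*d + t)/6 = -4 + (d*t + t)/6 = -4 + (t + d*t)/6 = -4 + (t/6 + d*t/6) = -4 + t/6 + d*t/6)
564/k(24, R(-5, w(-5, 5))) = 564/(-4 + (-8 + (-5)**2)/6 + (1/6)*24*(-8 + (-5)**2)) = 564/(-4 + (-8 + 25)/6 + (1/6)*24*(-8 + 25)) = 564/(-4 + (1/6)*17 + (1/6)*24*17) = 564/(-4 + 17/6 + 68) = 564/(401/6) = 564*(6/401) = 3384/401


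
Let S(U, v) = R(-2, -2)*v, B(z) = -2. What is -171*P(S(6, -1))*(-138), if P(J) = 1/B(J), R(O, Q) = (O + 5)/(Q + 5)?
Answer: -11799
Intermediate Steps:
R(O, Q) = (5 + O)/(5 + Q)
S(U, v) = v (S(U, v) = ((5 - 2)/(5 - 2))*v = (3/3)*v = ((⅓)*3)*v = 1*v = v)
P(J) = -½ (P(J) = 1/(-2) = 1*(-½) = -½)
-171*P(S(6, -1))*(-138) = -171*(-½)*(-138) = (171/2)*(-138) = -11799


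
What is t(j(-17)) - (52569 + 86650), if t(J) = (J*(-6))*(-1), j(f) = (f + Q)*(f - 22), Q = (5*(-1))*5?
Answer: -129391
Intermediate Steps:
Q = -25 (Q = -5*5 = -25)
j(f) = (-25 + f)*(-22 + f) (j(f) = (f - 25)*(f - 22) = (-25 + f)*(-22 + f))
t(J) = 6*J (t(J) = -6*J*(-1) = 6*J)
t(j(-17)) - (52569 + 86650) = 6*(550 + (-17)**2 - 47*(-17)) - (52569 + 86650) = 6*(550 + 289 + 799) - 1*139219 = 6*1638 - 139219 = 9828 - 139219 = -129391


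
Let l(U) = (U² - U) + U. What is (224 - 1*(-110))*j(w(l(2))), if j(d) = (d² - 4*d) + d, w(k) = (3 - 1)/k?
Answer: -835/2 ≈ -417.50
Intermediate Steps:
l(U) = U²
w(k) = 2/k
j(d) = d² - 3*d
(224 - 1*(-110))*j(w(l(2))) = (224 - 1*(-110))*((2/(2²))*(-3 + 2/(2²))) = (224 + 110)*((2/4)*(-3 + 2/4)) = 334*((2*(¼))*(-3 + 2*(¼))) = 334*((-3 + ½)/2) = 334*((½)*(-5/2)) = 334*(-5/4) = -835/2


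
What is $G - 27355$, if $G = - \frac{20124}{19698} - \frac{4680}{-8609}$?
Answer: $- \frac{773157367331}{28263347} \approx -27355.0$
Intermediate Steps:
$G = - \frac{13510146}{28263347}$ ($G = \left(-20124\right) \frac{1}{19698} - - \frac{4680}{8609} = - \frac{3354}{3283} + \frac{4680}{8609} = - \frac{13510146}{28263347} \approx -0.47801$)
$G - 27355 = - \frac{13510146}{28263347} - 27355 = - \frac{773157367331}{28263347}$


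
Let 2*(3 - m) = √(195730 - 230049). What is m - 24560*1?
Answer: -24557 - I*√34319/2 ≈ -24557.0 - 92.627*I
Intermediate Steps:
m = 3 - I*√34319/2 (m = 3 - √(195730 - 230049)/2 = 3 - I*√34319/2 ≈ 3.0 - 92.627*I)
m - 24560*1 = (3 - I*√34319/2) - 24560*1 = (3 - I*√34319/2) - 24560 = -24557 - I*√34319/2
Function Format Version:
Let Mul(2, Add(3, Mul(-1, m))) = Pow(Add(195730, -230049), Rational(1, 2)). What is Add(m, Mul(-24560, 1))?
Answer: Add(-24557, Mul(Rational(-1, 2), I, Pow(34319, Rational(1, 2)))) ≈ Add(-24557., Mul(-92.627, I))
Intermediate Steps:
m = Add(3, Mul(Rational(-1, 2), I, Pow(34319, Rational(1, 2)))) (m = Add(3, Mul(Rational(-1, 2), Pow(Add(195730, -230049), Rational(1, 2)))) = Add(3, Mul(Rational(-1, 2), Pow(-34319, Rational(1, 2)))) = Add(3, Mul(Rational(-1, 2), Mul(I, Pow(34319, Rational(1, 2))))) = Add(3, Mul(Rational(-1, 2), I, Pow(34319, Rational(1, 2)))) ≈ Add(3.0000, Mul(-92.627, I)))
Add(m, Mul(-24560, 1)) = Add(Add(3, Mul(Rational(-1, 2), I, Pow(34319, Rational(1, 2)))), Mul(-24560, 1)) = Add(Add(3, Mul(Rational(-1, 2), I, Pow(34319, Rational(1, 2)))), -24560) = Add(-24557, Mul(Rational(-1, 2), I, Pow(34319, Rational(1, 2))))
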